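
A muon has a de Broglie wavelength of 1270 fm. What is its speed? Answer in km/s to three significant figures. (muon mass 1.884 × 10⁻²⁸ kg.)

v = 2770 km/s

p = h/λ = 6.626 × 10⁻³⁴ / 1.270 × 10⁻¹² = 5.217 × 10⁻²² kg·m/s.
v = p/m = 5.217 × 10⁻²² / 1.884 × 10⁻²⁸ = 2.77 × 10⁶ m/s = 2770 km/s.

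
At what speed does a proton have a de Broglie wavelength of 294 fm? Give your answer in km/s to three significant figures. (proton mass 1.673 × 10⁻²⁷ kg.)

p = h/λ = 6.626 × 10⁻³⁴ / 2.940 × 10⁻¹³ = 2.254 × 10⁻²¹ kg·m/s.
v = p/m = 2.254 × 10⁻²¹ / 1.673 × 10⁻²⁷ = 1.35 × 10⁶ m/s = 1350 km/s.

v = 1350 km/s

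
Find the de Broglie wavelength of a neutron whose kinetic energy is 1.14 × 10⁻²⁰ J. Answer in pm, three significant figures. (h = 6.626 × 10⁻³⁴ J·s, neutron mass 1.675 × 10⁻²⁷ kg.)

p = √(2mKE) = √(2 × 1.675 × 10⁻²⁷ × 1.140 × 10⁻²⁰) = 6.180 × 10⁻²⁴ kg·m/s.
λ = h/p = 6.626 × 10⁻³⁴ / 6.180 × 10⁻²⁴ = 1.07 × 10⁻¹⁰ m = 107 pm.

λ = 107 pm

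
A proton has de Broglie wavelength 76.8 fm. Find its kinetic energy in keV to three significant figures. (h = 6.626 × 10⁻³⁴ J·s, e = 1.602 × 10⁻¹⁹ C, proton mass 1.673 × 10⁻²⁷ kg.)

KE = 139 keV

p = h/λ = 6.626 × 10⁻³⁴ / 7.680 × 10⁻¹⁴ = 8.628 × 10⁻²¹ kg·m/s.
KE = p²/(2m) = (8.628 × 10⁻²¹)² / (2 × 1.673 × 10⁻²⁷) = 2.225 × 10⁻¹⁴ J = 139 keV.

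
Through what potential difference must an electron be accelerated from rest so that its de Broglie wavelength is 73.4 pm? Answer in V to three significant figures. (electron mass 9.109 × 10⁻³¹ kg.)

p = h/λ = 6.626 × 10⁻³⁴ / 7.340 × 10⁻¹¹ = 9.027 × 10⁻²⁴ kg·m/s.
KE = p²/(2m) = 4.473 × 10⁻¹⁷ J.
V = KE/e = 4.473 × 10⁻¹⁷ / (1.602 × 10⁻¹⁹) = 279 V.

V = 279 V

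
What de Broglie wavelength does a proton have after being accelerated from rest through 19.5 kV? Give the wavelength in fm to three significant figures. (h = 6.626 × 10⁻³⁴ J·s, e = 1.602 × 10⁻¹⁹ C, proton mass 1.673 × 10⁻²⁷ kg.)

KE = eV = 1.602 × 10⁻¹⁹ × 1.950 × 10⁴ = 3.124 × 10⁻¹⁵ J.
p = √(2mKE) = √(2 × 1.673 × 10⁻²⁷ × 3.124 × 10⁻¹⁵) = 3.233 × 10⁻²¹ kg·m/s.
λ = h/p = 6.626 × 10⁻³⁴ / 3.233 × 10⁻²¹ = 2.05 × 10⁻¹³ m = 205 fm.

λ = 205 fm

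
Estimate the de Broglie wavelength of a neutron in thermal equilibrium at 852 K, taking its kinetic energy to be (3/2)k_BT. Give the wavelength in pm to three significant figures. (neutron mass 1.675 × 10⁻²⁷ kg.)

λ = 86.2 pm

KE = (3/2)k_BT = 1.5 × 1.381 × 10⁻²³ × 852 = 1.765 × 10⁻²⁰ J.
p = √(2mKE) = √(2 × 1.675 × 10⁻²⁷ × 1.765 × 10⁻²⁰) = 7.689 × 10⁻²⁴ kg·m/s.
λ = h/p = 8.62 × 10⁻¹¹ m = 86.2 pm.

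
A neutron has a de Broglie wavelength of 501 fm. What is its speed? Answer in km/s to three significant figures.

v = 790 km/s

p = h/λ = 6.626 × 10⁻³⁴ / 5.010 × 10⁻¹³ = 1.323 × 10⁻²¹ kg·m/s.
v = p/m = 1.323 × 10⁻²¹ / 1.675 × 10⁻²⁷ = 7.90 × 10⁵ m/s = 790 km/s.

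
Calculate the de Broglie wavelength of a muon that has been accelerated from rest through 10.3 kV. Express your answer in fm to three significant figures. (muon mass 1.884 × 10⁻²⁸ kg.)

λ = 840 fm

KE = eV = 1.602 × 10⁻¹⁹ × 1.030 × 10⁴ = 1.650 × 10⁻¹⁵ J.
p = √(2mKE) = √(2 × 1.884 × 10⁻²⁸ × 1.650 × 10⁻¹⁵) = 7.885 × 10⁻²² kg·m/s.
λ = h/p = 6.626 × 10⁻³⁴ / 7.885 × 10⁻²² = 8.40 × 10⁻¹³ m = 840 fm.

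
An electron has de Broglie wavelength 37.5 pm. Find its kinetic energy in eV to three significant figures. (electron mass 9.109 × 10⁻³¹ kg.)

KE = 1070 eV

p = h/λ = 6.626 × 10⁻³⁴ / 3.750 × 10⁻¹¹ = 1.767 × 10⁻²³ kg·m/s.
KE = p²/(2m) = (1.767 × 10⁻²³)² / (2 × 9.109 × 10⁻³¹) = 1.714 × 10⁻¹⁶ J = 1070 eV.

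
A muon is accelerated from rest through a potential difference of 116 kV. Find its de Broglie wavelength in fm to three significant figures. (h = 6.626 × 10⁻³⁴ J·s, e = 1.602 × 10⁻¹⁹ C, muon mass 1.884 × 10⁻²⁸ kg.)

λ = 250 fm

KE = eV = 1.602 × 10⁻¹⁹ × 1.160 × 10⁵ = 1.858 × 10⁻¹⁴ J.
p = √(2mKE) = √(2 × 1.884 × 10⁻²⁸ × 1.858 × 10⁻¹⁴) = 2.646 × 10⁻²¹ kg·m/s.
λ = h/p = 6.626 × 10⁻³⁴ / 2.646 × 10⁻²¹ = 2.50 × 10⁻¹³ m = 250 fm.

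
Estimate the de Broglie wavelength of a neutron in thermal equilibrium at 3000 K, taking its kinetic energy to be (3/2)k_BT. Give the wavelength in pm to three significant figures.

KE = (3/2)k_BT = 1.5 × 1.381 × 10⁻²³ × 3000 = 6.215 × 10⁻²⁰ J.
p = √(2mKE) = √(2 × 1.675 × 10⁻²⁷ × 6.215 × 10⁻²⁰) = 1.443 × 10⁻²³ kg·m/s.
λ = h/p = 4.59 × 10⁻¹¹ m = 45.9 pm.

λ = 45.9 pm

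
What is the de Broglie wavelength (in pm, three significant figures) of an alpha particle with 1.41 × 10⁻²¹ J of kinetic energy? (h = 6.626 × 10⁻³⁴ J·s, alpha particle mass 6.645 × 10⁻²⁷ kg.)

λ = 153 pm

p = √(2mKE) = √(2 × 6.645 × 10⁻²⁷ × 1.410 × 10⁻²¹) = 4.329 × 10⁻²⁴ kg·m/s.
λ = h/p = 6.626 × 10⁻³⁴ / 4.329 × 10⁻²⁴ = 1.53 × 10⁻¹⁰ m = 153 pm.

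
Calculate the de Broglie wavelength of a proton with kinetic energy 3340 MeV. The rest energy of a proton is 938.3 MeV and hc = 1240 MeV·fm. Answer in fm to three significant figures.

Total energy E = KE + m₀c² = 3340 + 938.3 = 4278.3 MeV.
(pc)² = E² − (m₀c²)² = (4278.3)² − (938.3)² = 1.742 × 10⁷ MeV², so pc = 4174 MeV.
λ = hc/(pc) = 1240 MeV·fm / 4174 MeV = 0.297 fm.

λ = 0.297 fm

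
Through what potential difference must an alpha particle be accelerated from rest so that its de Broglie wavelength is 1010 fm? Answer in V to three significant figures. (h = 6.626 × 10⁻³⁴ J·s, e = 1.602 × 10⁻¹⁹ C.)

V = 101 V

p = h/λ = 6.626 × 10⁻³⁴ / 1.010 × 10⁻¹² = 6.560 × 10⁻²² kg·m/s.
KE = p²/(2m) = 3.238 × 10⁻¹⁷ J.
V = KE/2e = 3.238 × 10⁻¹⁷ / (2 × 1.602 × 10⁻¹⁹) = 101 V.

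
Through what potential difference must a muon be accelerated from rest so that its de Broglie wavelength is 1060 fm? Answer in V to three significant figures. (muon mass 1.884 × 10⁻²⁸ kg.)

V = 6470 V

p = h/λ = 6.626 × 10⁻³⁴ / 1.060 × 10⁻¹² = 6.251 × 10⁻²² kg·m/s.
KE = p²/(2m) = 1.037 × 10⁻¹⁵ J.
V = KE/e = 1.037 × 10⁻¹⁵ / (1.602 × 10⁻¹⁹) = 6470 V.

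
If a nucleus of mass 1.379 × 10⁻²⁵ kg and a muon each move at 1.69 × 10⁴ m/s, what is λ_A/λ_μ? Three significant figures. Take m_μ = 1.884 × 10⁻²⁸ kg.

λ_A/λ_μ = 1.37 × 10⁻³

At fixed v, p = mv so λ = h/(mv) ∝ 1/m.
λ_A/λ_μ = m_μ/m_A = 1.884 × 10⁻²⁸/1.379 × 10⁻²⁵ = 1.37 × 10⁻³.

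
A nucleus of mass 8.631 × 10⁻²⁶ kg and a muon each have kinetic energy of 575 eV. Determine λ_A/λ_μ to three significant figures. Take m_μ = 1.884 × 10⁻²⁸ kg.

λ_A/λ_μ = 0.0467

At fixed KE, p = √(2mKE) so λ = h/p ∝ 1/√m.
λ_A/λ_μ = √(m_μ/m_A) = √(1.884 × 10⁻²⁸/8.631 × 10⁻²⁶) = √(2.183 × 10⁻³) = 0.0467.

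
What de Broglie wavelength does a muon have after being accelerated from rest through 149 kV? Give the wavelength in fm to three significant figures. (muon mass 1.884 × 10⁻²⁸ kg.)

λ = 221 fm

KE = eV = 1.602 × 10⁻¹⁹ × 1.490 × 10⁵ = 2.387 × 10⁻¹⁴ J.
p = √(2mKE) = √(2 × 1.884 × 10⁻²⁸ × 2.387 × 10⁻¹⁴) = 2.999 × 10⁻²¹ kg·m/s.
λ = h/p = 6.626 × 10⁻³⁴ / 2.999 × 10⁻²¹ = 2.21 × 10⁻¹³ m = 221 fm.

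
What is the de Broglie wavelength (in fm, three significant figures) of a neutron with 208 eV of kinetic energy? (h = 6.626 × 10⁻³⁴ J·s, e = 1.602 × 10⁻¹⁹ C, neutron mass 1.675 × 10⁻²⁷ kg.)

λ = 1980 fm

KE = 208 eV = 3.332 × 10⁻¹⁷ J.
p = √(2mKE) = √(2 × 1.675 × 10⁻²⁷ × 3.332 × 10⁻¹⁷) = 3.341 × 10⁻²² kg·m/s.
λ = h/p = 6.626 × 10⁻³⁴ / 3.341 × 10⁻²² = 1.98 × 10⁻¹² m = 1980 fm.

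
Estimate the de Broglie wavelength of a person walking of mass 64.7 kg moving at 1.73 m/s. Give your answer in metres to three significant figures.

p = mv = 64.7 × 1.73 = 1.119 × 10² kg·m/s.
λ = h/p = 6.626 × 10⁻³⁴ / 1.119 × 10² = 5.92 × 10⁻³⁶ m.

λ = 5.92 × 10⁻³⁶ m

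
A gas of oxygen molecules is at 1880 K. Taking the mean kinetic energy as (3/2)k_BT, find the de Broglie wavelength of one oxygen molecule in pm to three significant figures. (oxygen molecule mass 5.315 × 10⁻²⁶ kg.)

KE = (3/2)k_BT = 1.5 × 1.381 × 10⁻²³ × 1880 = 3.894 × 10⁻²⁰ J.
p = √(2mKE) = √(2 × 5.315 × 10⁻²⁶ × 3.894 × 10⁻²⁰) = 6.434 × 10⁻²³ kg·m/s.
λ = h/p = 1.03 × 10⁻¹¹ m = 10.3 pm.

λ = 10.3 pm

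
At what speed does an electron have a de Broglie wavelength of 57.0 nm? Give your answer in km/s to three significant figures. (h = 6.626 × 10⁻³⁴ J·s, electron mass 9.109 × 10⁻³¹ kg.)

v = 12.8 km/s

p = h/λ = 6.626 × 10⁻³⁴ / 5.700 × 10⁻⁸ = 1.162 × 10⁻²⁶ kg·m/s.
v = p/m = 1.162 × 10⁻²⁶ / 9.109 × 10⁻³¹ = 1.28 × 10⁴ m/s = 12.8 km/s.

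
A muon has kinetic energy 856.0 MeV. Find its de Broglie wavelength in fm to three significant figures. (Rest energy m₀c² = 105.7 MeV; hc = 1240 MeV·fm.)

λ = 1.30 fm

Total energy E = KE + m₀c² = 856.0 + 105.7 = 961.7 MeV.
(pc)² = E² − (m₀c²)² = (961.7)² − (105.7)² = 9.137 × 10⁵ MeV², so pc = 955.9 MeV.
λ = hc/(pc) = 1240 MeV·fm / 955.9 MeV = 1.30 fm.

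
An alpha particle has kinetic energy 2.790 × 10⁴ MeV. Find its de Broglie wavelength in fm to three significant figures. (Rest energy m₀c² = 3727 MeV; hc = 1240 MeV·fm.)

Total energy E = KE + m₀c² = 2.790 × 10⁴ + 3727 = 31627 MeV.
(pc)² = E² − (m₀c²)² = (31627)² − (3727)² = 9.864 × 10⁸ MeV², so pc = 3.141 × 10⁴ MeV.
λ = hc/(pc) = 1240 MeV·fm / 3.141 × 10⁴ MeV = 0.0395 fm.

λ = 0.0395 fm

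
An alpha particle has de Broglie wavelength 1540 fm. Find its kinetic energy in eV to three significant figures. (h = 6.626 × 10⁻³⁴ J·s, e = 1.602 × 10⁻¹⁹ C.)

p = h/λ = 6.626 × 10⁻³⁴ / 1.540 × 10⁻¹² = 4.303 × 10⁻²² kg·m/s.
KE = p²/(2m) = (4.303 × 10⁻²²)² / (2 × 6.645 × 10⁻²⁷) = 1.393 × 10⁻¹⁷ J = 87.0 eV.

KE = 87.0 eV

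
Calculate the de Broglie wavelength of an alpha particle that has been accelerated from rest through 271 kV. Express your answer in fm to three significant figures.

λ = 19.5 fm

KE = 2eV = 2 × 1.602 × 10⁻¹⁹ × 2.710 × 10⁵ = 8.683 × 10⁻¹⁴ J.
p = √(2mKE) = √(2 × 6.645 × 10⁻²⁷ × 8.683 × 10⁻¹⁴) = 3.397 × 10⁻²⁰ kg·m/s.
λ = h/p = 6.626 × 10⁻³⁴ / 3.397 × 10⁻²⁰ = 1.95 × 10⁻¹⁴ m = 19.5 fm.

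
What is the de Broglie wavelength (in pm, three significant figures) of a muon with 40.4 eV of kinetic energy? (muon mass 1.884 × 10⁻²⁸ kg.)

KE = 40.4 eV = 6.472 × 10⁻¹⁸ J.
p = √(2mKE) = √(2 × 1.884 × 10⁻²⁸ × 6.472 × 10⁻¹⁸) = 4.938 × 10⁻²³ kg·m/s.
λ = h/p = 6.626 × 10⁻³⁴ / 4.938 × 10⁻²³ = 1.34 × 10⁻¹¹ m = 13.4 pm.

λ = 13.4 pm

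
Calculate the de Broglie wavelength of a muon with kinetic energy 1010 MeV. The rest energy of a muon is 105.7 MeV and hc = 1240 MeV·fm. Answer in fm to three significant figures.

λ = 1.12 fm

Total energy E = KE + m₀c² = 1010 + 105.7 = 1115.7 MeV.
(pc)² = E² − (m₀c²)² = (1115.7)² − (105.7)² = 1.234 × 10⁶ MeV², so pc = 1111 MeV.
λ = hc/(pc) = 1240 MeV·fm / 1111 MeV = 1.12 fm.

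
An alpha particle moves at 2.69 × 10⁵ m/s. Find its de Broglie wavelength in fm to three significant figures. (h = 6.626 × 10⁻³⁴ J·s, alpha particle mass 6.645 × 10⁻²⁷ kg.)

p = mv = 6.645 × 10⁻²⁷ × 2.69 × 10⁵ = 1.788 × 10⁻²¹ kg·m/s.
λ = h/p = 6.626 × 10⁻³⁴ / 1.788 × 10⁻²¹ = 3.71 × 10⁻¹³ m = 371 fm.

λ = 371 fm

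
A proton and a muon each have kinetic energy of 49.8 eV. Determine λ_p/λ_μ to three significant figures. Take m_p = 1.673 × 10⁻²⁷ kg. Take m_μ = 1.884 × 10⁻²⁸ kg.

λ_p/λ_μ = 0.336

At fixed KE, p = √(2mKE) so λ = h/p ∝ 1/√m.
λ_p/λ_μ = √(m_μ/m_p) = √(1.884 × 10⁻²⁸/1.673 × 10⁻²⁷) = √(0.1126) = 0.336.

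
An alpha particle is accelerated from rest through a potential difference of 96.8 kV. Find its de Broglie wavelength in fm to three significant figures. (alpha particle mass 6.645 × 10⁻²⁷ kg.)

λ = 32.6 fm

KE = 2eV = 2 × 1.602 × 10⁻¹⁹ × 9.680 × 10⁴ = 3.101 × 10⁻¹⁴ J.
p = √(2mKE) = √(2 × 6.645 × 10⁻²⁷ × 3.101 × 10⁻¹⁴) = 2.030 × 10⁻²⁰ kg·m/s.
λ = h/p = 6.626 × 10⁻³⁴ / 2.030 × 10⁻²⁰ = 3.26 × 10⁻¹⁴ m = 32.6 fm.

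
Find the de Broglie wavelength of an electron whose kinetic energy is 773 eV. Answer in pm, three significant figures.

λ = 44.1 pm

KE = 773 eV = 1.238 × 10⁻¹⁶ J.
p = √(2mKE) = √(2 × 9.109 × 10⁻³¹ × 1.238 × 10⁻¹⁶) = 1.502 × 10⁻²³ kg·m/s.
λ = h/p = 6.626 × 10⁻³⁴ / 1.502 × 10⁻²³ = 4.41 × 10⁻¹¹ m = 44.1 pm.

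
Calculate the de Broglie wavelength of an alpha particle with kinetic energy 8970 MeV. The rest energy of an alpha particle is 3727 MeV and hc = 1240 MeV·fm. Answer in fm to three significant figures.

λ = 0.102 fm

Total energy E = KE + m₀c² = 8970 + 3727 = 12697 MeV.
(pc)² = E² − (m₀c²)² = (12697)² − (3727)² = 1.473 × 10⁸ MeV², so pc = 1.214 × 10⁴ MeV.
λ = hc/(pc) = 1240 MeV·fm / 1.214 × 10⁴ MeV = 0.102 fm.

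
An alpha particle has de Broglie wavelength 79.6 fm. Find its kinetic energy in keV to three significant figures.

p = h/λ = 6.626 × 10⁻³⁴ / 7.960 × 10⁻¹⁴ = 8.324 × 10⁻²¹ kg·m/s.
KE = p²/(2m) = (8.324 × 10⁻²¹)² / (2 × 6.645 × 10⁻²⁷) = 5.214 × 10⁻¹⁵ J = 32.5 keV.

KE = 32.5 keV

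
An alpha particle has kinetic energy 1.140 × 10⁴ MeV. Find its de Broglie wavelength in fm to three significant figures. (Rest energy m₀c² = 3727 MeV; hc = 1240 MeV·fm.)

Total energy E = KE + m₀c² = 1.140 × 10⁴ + 3727 = 15127 MeV.
(pc)² = E² − (m₀c²)² = (15127)² − (3727)² = 2.149 × 10⁸ MeV², so pc = 1.466 × 10⁴ MeV.
λ = hc/(pc) = 1240 MeV·fm / 1.466 × 10⁴ MeV = 0.0846 fm.

λ = 0.0846 fm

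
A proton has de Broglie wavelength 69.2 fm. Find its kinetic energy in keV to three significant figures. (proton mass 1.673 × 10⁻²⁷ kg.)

p = h/λ = 6.626 × 10⁻³⁴ / 6.920 × 10⁻¹⁴ = 9.575 × 10⁻²¹ kg·m/s.
KE = p²/(2m) = (9.575 × 10⁻²¹)² / (2 × 1.673 × 10⁻²⁷) = 2.740 × 10⁻¹⁴ J = 171 keV.

KE = 171 keV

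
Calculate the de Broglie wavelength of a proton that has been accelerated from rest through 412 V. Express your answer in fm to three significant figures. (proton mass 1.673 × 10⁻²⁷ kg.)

λ = 1410 fm

KE = eV = 1.602 × 10⁻¹⁹ × 412.0 = 6.600 × 10⁻¹⁷ J.
p = √(2mKE) = √(2 × 1.673 × 10⁻²⁷ × 6.600 × 10⁻¹⁷) = 4.699 × 10⁻²² kg·m/s.
λ = h/p = 6.626 × 10⁻³⁴ / 4.699 × 10⁻²² = 1.41 × 10⁻¹² m = 1410 fm.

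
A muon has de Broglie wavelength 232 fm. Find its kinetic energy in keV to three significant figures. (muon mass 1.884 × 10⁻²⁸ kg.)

p = h/λ = 6.626 × 10⁻³⁴ / 2.320 × 10⁻¹³ = 2.856 × 10⁻²¹ kg·m/s.
KE = p²/(2m) = (2.856 × 10⁻²¹)² / (2 × 1.884 × 10⁻²⁸) = 2.165 × 10⁻¹⁴ J = 135 keV.

KE = 135 keV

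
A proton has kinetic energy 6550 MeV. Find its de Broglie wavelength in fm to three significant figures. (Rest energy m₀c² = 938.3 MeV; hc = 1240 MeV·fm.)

Total energy E = KE + m₀c² = 6550 + 938.3 = 7488.3 MeV.
(pc)² = E² − (m₀c²)² = (7488.3)² − (938.3)² = 5.519 × 10⁷ MeV², so pc = 7429 MeV.
λ = hc/(pc) = 1240 MeV·fm / 7429 MeV = 0.167 fm.

λ = 0.167 fm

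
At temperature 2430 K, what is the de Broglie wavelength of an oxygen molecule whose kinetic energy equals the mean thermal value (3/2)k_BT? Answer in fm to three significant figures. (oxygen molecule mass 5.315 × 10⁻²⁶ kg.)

λ = 9060 fm

KE = (3/2)k_BT = 1.5 × 1.381 × 10⁻²³ × 2430 = 5.034 × 10⁻²⁰ J.
p = √(2mKE) = √(2 × 5.315 × 10⁻²⁶ × 5.034 × 10⁻²⁰) = 7.315 × 10⁻²³ kg·m/s.
λ = h/p = 9.06 × 10⁻¹² m = 9060 fm.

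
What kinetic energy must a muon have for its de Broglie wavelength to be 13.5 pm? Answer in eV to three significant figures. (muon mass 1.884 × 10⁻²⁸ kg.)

KE = 39.9 eV

p = h/λ = 6.626 × 10⁻³⁴ / 1.350 × 10⁻¹¹ = 4.908 × 10⁻²³ kg·m/s.
KE = p²/(2m) = (4.908 × 10⁻²³)² / (2 × 1.884 × 10⁻²⁸) = 6.393 × 10⁻¹⁸ J = 39.9 eV.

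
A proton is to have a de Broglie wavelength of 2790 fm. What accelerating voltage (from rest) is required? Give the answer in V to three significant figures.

p = h/λ = 6.626 × 10⁻³⁴ / 2.790 × 10⁻¹² = 2.375 × 10⁻²² kg·m/s.
KE = p²/(2m) = 1.686 × 10⁻¹⁷ J.
V = KE/e = 1.686 × 10⁻¹⁷ / (1.602 × 10⁻¹⁹) = 105 V.

V = 105 V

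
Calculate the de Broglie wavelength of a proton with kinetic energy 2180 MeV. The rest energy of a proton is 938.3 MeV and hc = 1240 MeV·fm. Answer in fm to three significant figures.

Total energy E = KE + m₀c² = 2180 + 938.3 = 3118.3 MeV.
(pc)² = E² − (m₀c²)² = (3118.3)² − (938.3)² = 8.843 × 10⁶ MeV², so pc = 2974 MeV.
λ = hc/(pc) = 1240 MeV·fm / 2974 MeV = 0.417 fm.

λ = 0.417 fm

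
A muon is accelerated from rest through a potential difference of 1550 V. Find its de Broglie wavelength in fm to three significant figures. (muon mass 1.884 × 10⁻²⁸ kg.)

KE = eV = 1.602 × 10⁻¹⁹ × 1550 = 2.483 × 10⁻¹⁶ J.
p = √(2mKE) = √(2 × 1.884 × 10⁻²⁸ × 2.483 × 10⁻¹⁶) = 3.059 × 10⁻²² kg·m/s.
λ = h/p = 6.626 × 10⁻³⁴ / 3.059 × 10⁻²² = 2.17 × 10⁻¹² m = 2170 fm.

λ = 2170 fm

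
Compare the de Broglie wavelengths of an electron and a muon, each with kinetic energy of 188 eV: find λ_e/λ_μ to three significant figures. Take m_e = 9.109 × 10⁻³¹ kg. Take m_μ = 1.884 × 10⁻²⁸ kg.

At fixed KE, p = √(2mKE) so λ = h/p ∝ 1/√m.
λ_e/λ_μ = √(m_μ/m_e) = √(1.884 × 10⁻²⁸/9.109 × 10⁻³¹) = √(206.8) = 14.4.

λ_e/λ_μ = 14.4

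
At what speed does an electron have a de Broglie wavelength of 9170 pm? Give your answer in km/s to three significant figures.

v = 79.3 km/s

p = h/λ = 6.626 × 10⁻³⁴ / 9.170 × 10⁻⁹ = 7.226 × 10⁻²⁶ kg·m/s.
v = p/m = 7.226 × 10⁻²⁶ / 9.109 × 10⁻³¹ = 7.93 × 10⁴ m/s = 79.3 km/s.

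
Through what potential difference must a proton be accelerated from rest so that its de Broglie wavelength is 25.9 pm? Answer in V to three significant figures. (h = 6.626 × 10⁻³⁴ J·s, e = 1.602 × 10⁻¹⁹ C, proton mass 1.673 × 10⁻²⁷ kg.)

p = h/λ = 6.626 × 10⁻³⁴ / 2.590 × 10⁻¹¹ = 2.558 × 10⁻²³ kg·m/s.
KE = p²/(2m) = 1.956 × 10⁻¹⁹ J.
V = KE/e = 1.956 × 10⁻¹⁹ / (1.602 × 10⁻¹⁹) = 1.22 V.

V = 1.22 V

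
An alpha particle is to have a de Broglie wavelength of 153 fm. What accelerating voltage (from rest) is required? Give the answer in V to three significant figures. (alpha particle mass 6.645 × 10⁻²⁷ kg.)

p = h/λ = 6.626 × 10⁻³⁴ / 1.530 × 10⁻¹³ = 4.331 × 10⁻²¹ kg·m/s.
KE = p²/(2m) = 1.411 × 10⁻¹⁵ J.
V = KE/2e = 1.411 × 10⁻¹⁵ / (2 × 1.602 × 10⁻¹⁹) = 4400 V.

V = 4400 V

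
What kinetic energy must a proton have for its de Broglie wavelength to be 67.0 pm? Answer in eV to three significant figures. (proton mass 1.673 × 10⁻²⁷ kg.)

KE = 0.182 eV

p = h/λ = 6.626 × 10⁻³⁴ / 6.700 × 10⁻¹¹ = 9.890 × 10⁻²⁴ kg·m/s.
KE = p²/(2m) = (9.890 × 10⁻²⁴)² / (2 × 1.673 × 10⁻²⁷) = 2.923 × 10⁻²⁰ J = 0.182 eV.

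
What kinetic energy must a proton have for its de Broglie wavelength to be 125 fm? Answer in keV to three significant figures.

KE = 52.4 keV

p = h/λ = 6.626 × 10⁻³⁴ / 1.250 × 10⁻¹³ = 5.301 × 10⁻²¹ kg·m/s.
KE = p²/(2m) = (5.301 × 10⁻²¹)² / (2 × 1.673 × 10⁻²⁷) = 8.398 × 10⁻¹⁵ J = 52.4 keV.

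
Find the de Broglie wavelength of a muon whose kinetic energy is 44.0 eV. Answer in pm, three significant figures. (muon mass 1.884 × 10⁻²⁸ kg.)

λ = 12.9 pm

KE = 44.0 eV = 7.049 × 10⁻¹⁸ J.
p = √(2mKE) = √(2 × 1.884 × 10⁻²⁸ × 7.049 × 10⁻¹⁸) = 5.154 × 10⁻²³ kg·m/s.
λ = h/p = 6.626 × 10⁻³⁴ / 5.154 × 10⁻²³ = 1.29 × 10⁻¹¹ m = 12.9 pm.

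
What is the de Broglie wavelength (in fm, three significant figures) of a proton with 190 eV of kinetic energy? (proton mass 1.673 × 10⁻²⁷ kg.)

λ = 2080 fm

KE = 190 eV = 3.044 × 10⁻¹⁷ J.
p = √(2mKE) = √(2 × 1.673 × 10⁻²⁷ × 3.044 × 10⁻¹⁷) = 3.191 × 10⁻²² kg·m/s.
λ = h/p = 6.626 × 10⁻³⁴ / 3.191 × 10⁻²² = 2.08 × 10⁻¹² m = 2080 fm.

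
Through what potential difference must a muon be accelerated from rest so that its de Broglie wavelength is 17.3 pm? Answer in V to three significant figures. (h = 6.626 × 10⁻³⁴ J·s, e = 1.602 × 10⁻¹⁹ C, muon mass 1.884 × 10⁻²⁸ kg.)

p = h/λ = 6.626 × 10⁻³⁴ / 1.730 × 10⁻¹¹ = 3.830 × 10⁻²³ kg·m/s.
KE = p²/(2m) = 3.893 × 10⁻¹⁸ J.
V = KE/e = 3.893 × 10⁻¹⁸ / (1.602 × 10⁻¹⁹) = 24.3 V.

V = 24.3 V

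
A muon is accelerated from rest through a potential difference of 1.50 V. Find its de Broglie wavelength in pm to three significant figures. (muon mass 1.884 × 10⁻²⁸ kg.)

λ = 69.6 pm

KE = eV = 1.602 × 10⁻¹⁹ × 1.500 = 2.403 × 10⁻¹⁹ J.
p = √(2mKE) = √(2 × 1.884 × 10⁻²⁸ × 2.403 × 10⁻¹⁹) = 9.516 × 10⁻²⁴ kg·m/s.
λ = h/p = 6.626 × 10⁻³⁴ / 9.516 × 10⁻²⁴ = 6.96 × 10⁻¹¹ m = 69.6 pm.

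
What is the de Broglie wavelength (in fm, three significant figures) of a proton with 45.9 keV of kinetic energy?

λ = 134 fm

KE = 45.9 keV = 7.353 × 10⁻¹⁵ J.
p = √(2mKE) = √(2 × 1.673 × 10⁻²⁷ × 7.353 × 10⁻¹⁵) = 4.960 × 10⁻²¹ kg·m/s.
λ = h/p = 6.626 × 10⁻³⁴ / 4.960 × 10⁻²¹ = 1.34 × 10⁻¹³ m = 134 fm.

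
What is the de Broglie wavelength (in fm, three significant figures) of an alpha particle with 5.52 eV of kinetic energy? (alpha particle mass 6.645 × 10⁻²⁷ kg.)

KE = 5.52 eV = 8.843 × 10⁻¹⁹ J.
p = √(2mKE) = √(2 × 6.645 × 10⁻²⁷ × 8.843 × 10⁻¹⁹) = 1.084 × 10⁻²² kg·m/s.
λ = h/p = 6.626 × 10⁻³⁴ / 1.084 × 10⁻²² = 6.11 × 10⁻¹² m = 6110 fm.

λ = 6110 fm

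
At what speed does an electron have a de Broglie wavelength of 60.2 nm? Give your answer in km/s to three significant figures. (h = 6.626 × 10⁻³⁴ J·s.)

p = h/λ = 6.626 × 10⁻³⁴ / 6.020 × 10⁻⁸ = 1.101 × 10⁻²⁶ kg·m/s.
v = p/m = 1.101 × 10⁻²⁶ / 9.109 × 10⁻³¹ = 1.21 × 10⁴ m/s = 12.1 km/s.

v = 12.1 km/s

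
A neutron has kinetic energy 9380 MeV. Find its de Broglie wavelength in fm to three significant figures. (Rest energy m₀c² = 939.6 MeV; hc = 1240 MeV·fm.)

λ = 0.121 fm

Total energy E = KE + m₀c² = 9380 + 939.6 = 10319.6 MeV.
(pc)² = E² − (m₀c²)² = (10319.6)² − (939.6)² = 1.056 × 10⁸ MeV², so pc = 1.028 × 10⁴ MeV.
λ = hc/(pc) = 1240 MeV·fm / 1.028 × 10⁴ MeV = 0.121 fm.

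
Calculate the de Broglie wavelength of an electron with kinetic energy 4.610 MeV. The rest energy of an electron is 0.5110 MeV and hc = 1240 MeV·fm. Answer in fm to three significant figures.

Total energy E = KE + m₀c² = 4.610 + 0.5110 = 5.1210 MeV.
(pc)² = E² − (m₀c²)² = (5.1210)² − (0.5110)² = 25.96 MeV², so pc = 5.095 MeV.
λ = hc/(pc) = 1240 MeV·fm / 5.095 MeV = 243 fm.

λ = 243 fm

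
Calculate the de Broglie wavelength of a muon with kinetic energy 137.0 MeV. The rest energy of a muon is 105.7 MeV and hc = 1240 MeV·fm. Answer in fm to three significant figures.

λ = 5.68 fm

Total energy E = KE + m₀c² = 137.0 + 105.7 = 242.7 MeV.
(pc)² = E² − (m₀c²)² = (242.7)² − (105.7)² = 4.773 × 10⁴ MeV², so pc = 218.5 MeV.
λ = hc/(pc) = 1240 MeV·fm / 218.5 MeV = 5.68 fm.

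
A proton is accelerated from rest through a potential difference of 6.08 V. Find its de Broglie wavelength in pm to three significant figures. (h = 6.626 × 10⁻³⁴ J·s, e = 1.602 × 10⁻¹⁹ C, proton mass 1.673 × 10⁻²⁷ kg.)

KE = eV = 1.602 × 10⁻¹⁹ × 6.080 = 9.740 × 10⁻¹⁹ J.
p = √(2mKE) = √(2 × 1.673 × 10⁻²⁷ × 9.740 × 10⁻¹⁹) = 5.709 × 10⁻²³ kg·m/s.
λ = h/p = 6.626 × 10⁻³⁴ / 5.709 × 10⁻²³ = 1.16 × 10⁻¹¹ m = 11.6 pm.

λ = 11.6 pm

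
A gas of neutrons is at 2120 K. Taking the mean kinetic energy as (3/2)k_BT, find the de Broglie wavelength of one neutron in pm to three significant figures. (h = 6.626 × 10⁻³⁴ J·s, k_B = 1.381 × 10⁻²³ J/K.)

λ = 54.6 pm

KE = (3/2)k_BT = 1.5 × 1.381 × 10⁻²³ × 2120 = 4.392 × 10⁻²⁰ J.
p = √(2mKE) = √(2 × 1.675 × 10⁻²⁷ × 4.392 × 10⁻²⁰) = 1.213 × 10⁻²³ kg·m/s.
λ = h/p = 5.46 × 10⁻¹¹ m = 54.6 pm.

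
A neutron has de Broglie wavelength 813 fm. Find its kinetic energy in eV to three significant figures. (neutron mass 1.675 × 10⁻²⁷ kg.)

KE = 1240 eV

p = h/λ = 6.626 × 10⁻³⁴ / 8.130 × 10⁻¹³ = 8.150 × 10⁻²² kg·m/s.
KE = p²/(2m) = (8.150 × 10⁻²²)² / (2 × 1.675 × 10⁻²⁷) = 1.983 × 10⁻¹⁶ J = 1240 eV.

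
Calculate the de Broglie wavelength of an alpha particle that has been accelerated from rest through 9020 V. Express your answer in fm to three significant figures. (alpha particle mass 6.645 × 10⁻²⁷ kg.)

KE = 2eV = 2 × 1.602 × 10⁻¹⁹ × 9020 = 2.890 × 10⁻¹⁵ J.
p = √(2mKE) = √(2 × 6.645 × 10⁻²⁷ × 2.890 × 10⁻¹⁵) = 6.197 × 10⁻²¹ kg·m/s.
λ = h/p = 6.626 × 10⁻³⁴ / 6.197 × 10⁻²¹ = 1.07 × 10⁻¹³ m = 107 fm.

λ = 107 fm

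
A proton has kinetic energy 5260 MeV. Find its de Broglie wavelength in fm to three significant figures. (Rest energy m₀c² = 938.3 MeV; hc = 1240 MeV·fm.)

Total energy E = KE + m₀c² = 5260 + 938.3 = 6198.3 MeV.
(pc)² = E² − (m₀c²)² = (6198.3)² − (938.3)² = 3.754 × 10⁷ MeV², so pc = 6127 MeV.
λ = hc/(pc) = 1240 MeV·fm / 6127 MeV = 0.202 fm.

λ = 0.202 fm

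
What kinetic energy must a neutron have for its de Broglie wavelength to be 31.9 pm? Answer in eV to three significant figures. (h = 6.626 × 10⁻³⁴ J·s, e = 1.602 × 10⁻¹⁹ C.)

KE = 0.804 eV

p = h/λ = 6.626 × 10⁻³⁴ / 3.190 × 10⁻¹¹ = 2.077 × 10⁻²³ kg·m/s.
KE = p²/(2m) = (2.077 × 10⁻²³)² / (2 × 1.675 × 10⁻²⁷) = 1.288 × 10⁻¹⁹ J = 0.804 eV.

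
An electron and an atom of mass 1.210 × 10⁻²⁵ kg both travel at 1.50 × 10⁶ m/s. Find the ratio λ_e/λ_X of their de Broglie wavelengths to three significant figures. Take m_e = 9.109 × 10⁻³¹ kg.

λ_e/λ_X = 1.33 × 10⁵

At fixed v, p = mv so λ = h/(mv) ∝ 1/m.
λ_e/λ_X = m_X/m_e = 1.210 × 10⁻²⁵/9.109 × 10⁻³¹ = 1.33 × 10⁵.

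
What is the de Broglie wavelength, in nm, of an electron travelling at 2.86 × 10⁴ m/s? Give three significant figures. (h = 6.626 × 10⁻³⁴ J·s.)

p = mv = 9.109 × 10⁻³¹ × 2.86 × 10⁴ = 2.605 × 10⁻²⁶ kg·m/s.
λ = h/p = 6.626 × 10⁻³⁴ / 2.605 × 10⁻²⁶ = 2.54 × 10⁻⁸ m = 25.4 nm.

λ = 25.4 nm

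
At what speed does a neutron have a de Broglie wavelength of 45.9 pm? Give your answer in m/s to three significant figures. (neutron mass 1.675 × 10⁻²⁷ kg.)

p = h/λ = 6.626 × 10⁻³⁴ / 4.590 × 10⁻¹¹ = 1.444 × 10⁻²³ kg·m/s.
v = p/m = 1.444 × 10⁻²³ / 1.675 × 10⁻²⁷ = 8.62 × 10³ m/s = 8620 m/s.

v = 8620 m/s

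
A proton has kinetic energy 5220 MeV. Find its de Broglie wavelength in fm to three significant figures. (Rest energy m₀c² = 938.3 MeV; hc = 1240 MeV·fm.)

Total energy E = KE + m₀c² = 5220 + 938.3 = 6158.3 MeV.
(pc)² = E² − (m₀c²)² = (6158.3)² − (938.3)² = 3.704 × 10⁷ MeV², so pc = 6086 MeV.
λ = hc/(pc) = 1240 MeV·fm / 6086 MeV = 0.204 fm.

λ = 0.204 fm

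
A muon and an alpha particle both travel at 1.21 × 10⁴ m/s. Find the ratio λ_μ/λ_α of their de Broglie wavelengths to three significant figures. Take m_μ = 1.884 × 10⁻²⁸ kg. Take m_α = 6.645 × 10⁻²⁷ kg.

At fixed v, p = mv so λ = h/(mv) ∝ 1/m.
λ_μ/λ_α = m_α/m_μ = 6.645 × 10⁻²⁷/1.884 × 10⁻²⁸ = 35.3.

λ_μ/λ_α = 35.3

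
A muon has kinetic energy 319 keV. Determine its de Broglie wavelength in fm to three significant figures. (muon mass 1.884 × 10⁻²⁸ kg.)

KE = 319 keV = 5.110 × 10⁻¹⁴ J.
p = √(2mKE) = √(2 × 1.884 × 10⁻²⁸ × 5.110 × 10⁻¹⁴) = 4.388 × 10⁻²¹ kg·m/s.
λ = h/p = 6.626 × 10⁻³⁴ / 4.388 × 10⁻²¹ = 1.51 × 10⁻¹³ m = 151 fm.

λ = 151 fm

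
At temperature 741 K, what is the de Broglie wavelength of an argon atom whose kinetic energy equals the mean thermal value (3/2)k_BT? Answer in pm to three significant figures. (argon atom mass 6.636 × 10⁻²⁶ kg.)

KE = (3/2)k_BT = 1.5 × 1.381 × 10⁻²³ × 741 = 1.535 × 10⁻²⁰ J.
p = √(2mKE) = √(2 × 6.636 × 10⁻²⁶ × 1.535 × 10⁻²⁰) = 4.514 × 10⁻²³ kg·m/s.
λ = h/p = 1.47 × 10⁻¹¹ m = 14.7 pm.

λ = 14.7 pm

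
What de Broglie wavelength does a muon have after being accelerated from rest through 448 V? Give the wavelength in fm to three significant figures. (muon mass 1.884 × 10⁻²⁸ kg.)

λ = 4030 fm

KE = eV = 1.602 × 10⁻¹⁹ × 448.0 = 7.177 × 10⁻¹⁷ J.
p = √(2mKE) = √(2 × 1.884 × 10⁻²⁸ × 7.177 × 10⁻¹⁷) = 1.644 × 10⁻²² kg·m/s.
λ = h/p = 6.626 × 10⁻³⁴ / 1.644 × 10⁻²² = 4.03 × 10⁻¹² m = 4030 fm.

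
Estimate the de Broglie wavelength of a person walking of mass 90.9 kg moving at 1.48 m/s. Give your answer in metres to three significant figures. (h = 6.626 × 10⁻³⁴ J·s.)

p = mv = 90.9 × 1.48 = 1.345 × 10² kg·m/s.
λ = h/p = 6.626 × 10⁻³⁴ / 1.345 × 10² = 4.93 × 10⁻³⁶ m.

λ = 4.93 × 10⁻³⁶ m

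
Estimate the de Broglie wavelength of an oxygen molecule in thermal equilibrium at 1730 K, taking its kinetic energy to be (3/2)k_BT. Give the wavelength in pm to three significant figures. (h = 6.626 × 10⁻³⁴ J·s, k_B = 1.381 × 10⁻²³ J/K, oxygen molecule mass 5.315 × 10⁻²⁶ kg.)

KE = (3/2)k_BT = 1.5 × 1.381 × 10⁻²³ × 1730 = 3.584 × 10⁻²⁰ J.
p = √(2mKE) = √(2 × 5.315 × 10⁻²⁶ × 3.584 × 10⁻²⁰) = 6.172 × 10⁻²³ kg·m/s.
λ = h/p = 1.07 × 10⁻¹¹ m = 10.7 pm.

λ = 10.7 pm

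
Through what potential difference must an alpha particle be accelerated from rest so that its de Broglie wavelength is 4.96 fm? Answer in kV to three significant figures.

V = 4190 kV

p = h/λ = 6.626 × 10⁻³⁴ / 4.960 × 10⁻¹⁵ = 1.336 × 10⁻¹⁹ kg·m/s.
KE = p²/(2m) = 1.343 × 10⁻¹² J.
V = KE/2e = 1.343 × 10⁻¹² / (2 × 1.602 × 10⁻¹⁹) = 4190 kV.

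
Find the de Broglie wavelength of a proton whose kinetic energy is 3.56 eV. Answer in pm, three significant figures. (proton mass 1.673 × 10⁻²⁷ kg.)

KE = 3.56 eV = 5.703 × 10⁻¹⁹ J.
p = √(2mKE) = √(2 × 1.673 × 10⁻²⁷ × 5.703 × 10⁻¹⁹) = 4.368 × 10⁻²³ kg·m/s.
λ = h/p = 6.626 × 10⁻³⁴ / 4.368 × 10⁻²³ = 1.52 × 10⁻¹¹ m = 15.2 pm.

λ = 15.2 pm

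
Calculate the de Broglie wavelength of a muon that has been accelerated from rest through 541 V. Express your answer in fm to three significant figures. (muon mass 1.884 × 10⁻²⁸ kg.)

KE = eV = 1.602 × 10⁻¹⁹ × 541.0 = 8.667 × 10⁻¹⁷ J.
p = √(2mKE) = √(2 × 1.884 × 10⁻²⁸ × 8.667 × 10⁻¹⁷) = 1.807 × 10⁻²² kg·m/s.
λ = h/p = 6.626 × 10⁻³⁴ / 1.807 × 10⁻²² = 3.67 × 10⁻¹² m = 3670 fm.

λ = 3670 fm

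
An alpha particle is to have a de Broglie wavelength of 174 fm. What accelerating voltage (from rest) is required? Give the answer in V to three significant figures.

p = h/λ = 6.626 × 10⁻³⁴ / 1.740 × 10⁻¹³ = 3.808 × 10⁻²¹ kg·m/s.
KE = p²/(2m) = 1.091 × 10⁻¹⁵ J.
V = KE/2e = 1.091 × 10⁻¹⁵ / (2 × 1.602 × 10⁻¹⁹) = 3410 V.

V = 3410 V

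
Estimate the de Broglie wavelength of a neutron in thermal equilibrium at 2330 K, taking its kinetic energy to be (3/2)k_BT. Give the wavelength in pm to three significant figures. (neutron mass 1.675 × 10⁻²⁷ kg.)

KE = (3/2)k_BT = 1.5 × 1.381 × 10⁻²³ × 2330 = 4.827 × 10⁻²⁰ J.
p = √(2mKE) = √(2 × 1.675 × 10⁻²⁷ × 4.827 × 10⁻²⁰) = 1.272 × 10⁻²³ kg·m/s.
λ = h/p = 5.21 × 10⁻¹¹ m = 52.1 pm.

λ = 52.1 pm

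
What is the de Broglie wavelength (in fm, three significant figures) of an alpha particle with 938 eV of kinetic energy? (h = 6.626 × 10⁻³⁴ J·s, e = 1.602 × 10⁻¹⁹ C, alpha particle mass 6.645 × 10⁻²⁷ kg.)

λ = 469 fm

KE = 938 eV = 1.503 × 10⁻¹⁶ J.
p = √(2mKE) = √(2 × 6.645 × 10⁻²⁷ × 1.503 × 10⁻¹⁶) = 1.413 × 10⁻²¹ kg·m/s.
λ = h/p = 6.626 × 10⁻³⁴ / 1.413 × 10⁻²¹ = 4.69 × 10⁻¹³ m = 469 fm.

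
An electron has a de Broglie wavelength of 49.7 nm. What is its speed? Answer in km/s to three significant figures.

p = h/λ = 6.626 × 10⁻³⁴ / 4.970 × 10⁻⁸ = 1.333 × 10⁻²⁶ kg·m/s.
v = p/m = 1.333 × 10⁻²⁶ / 9.109 × 10⁻³¹ = 1.46 × 10⁴ m/s = 14.6 km/s.

v = 14.6 km/s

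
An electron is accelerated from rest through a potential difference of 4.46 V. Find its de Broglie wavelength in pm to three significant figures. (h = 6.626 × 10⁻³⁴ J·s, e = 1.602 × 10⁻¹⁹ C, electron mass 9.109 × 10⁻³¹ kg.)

λ = 581 pm

KE = eV = 1.602 × 10⁻¹⁹ × 4.460 = 7.145 × 10⁻¹⁹ J.
p = √(2mKE) = √(2 × 9.109 × 10⁻³¹ × 7.145 × 10⁻¹⁹) = 1.141 × 10⁻²⁴ kg·m/s.
λ = h/p = 6.626 × 10⁻³⁴ / 1.141 × 10⁻²⁴ = 5.81 × 10⁻¹⁰ m = 581 pm.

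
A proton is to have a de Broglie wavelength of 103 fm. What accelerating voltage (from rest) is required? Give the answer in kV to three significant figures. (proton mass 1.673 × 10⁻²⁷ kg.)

V = 77.2 kV

p = h/λ = 6.626 × 10⁻³⁴ / 1.030 × 10⁻¹³ = 6.433 × 10⁻²¹ kg·m/s.
KE = p²/(2m) = 1.237 × 10⁻¹⁴ J.
V = KE/e = 1.237 × 10⁻¹⁴ / (1.602 × 10⁻¹⁹) = 77.2 kV.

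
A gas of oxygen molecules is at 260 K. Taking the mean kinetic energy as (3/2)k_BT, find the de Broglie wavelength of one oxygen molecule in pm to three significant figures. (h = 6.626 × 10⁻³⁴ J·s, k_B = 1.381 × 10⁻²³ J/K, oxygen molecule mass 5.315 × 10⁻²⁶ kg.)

λ = 27.7 pm

KE = (3/2)k_BT = 1.5 × 1.381 × 10⁻²³ × 260 = 5.386 × 10⁻²¹ J.
p = √(2mKE) = √(2 × 5.315 × 10⁻²⁶ × 5.386 × 10⁻²¹) = 2.393 × 10⁻²³ kg·m/s.
λ = h/p = 2.77 × 10⁻¹¹ m = 27.7 pm.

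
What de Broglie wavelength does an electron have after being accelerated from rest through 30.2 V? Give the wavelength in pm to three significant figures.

KE = eV = 1.602 × 10⁻¹⁹ × 30.20 = 4.838 × 10⁻¹⁸ J.
p = √(2mKE) = √(2 × 9.109 × 10⁻³¹ × 4.838 × 10⁻¹⁸) = 2.969 × 10⁻²⁴ kg·m/s.
λ = h/p = 6.626 × 10⁻³⁴ / 2.969 × 10⁻²⁴ = 2.23 × 10⁻¹⁰ m = 223 pm.

λ = 223 pm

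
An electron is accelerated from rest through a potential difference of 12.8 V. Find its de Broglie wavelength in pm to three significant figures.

λ = 343 pm

KE = eV = 1.602 × 10⁻¹⁹ × 12.80 = 2.051 × 10⁻¹⁸ J.
p = √(2mKE) = √(2 × 9.109 × 10⁻³¹ × 2.051 × 10⁻¹⁸) = 1.933 × 10⁻²⁴ kg·m/s.
λ = h/p = 6.626 × 10⁻³⁴ / 1.933 × 10⁻²⁴ = 3.43 × 10⁻¹⁰ m = 343 pm.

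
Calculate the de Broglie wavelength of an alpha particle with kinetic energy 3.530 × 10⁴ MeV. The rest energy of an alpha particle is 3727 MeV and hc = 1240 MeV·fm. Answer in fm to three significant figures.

Total energy E = KE + m₀c² = 3.530 × 10⁴ + 3727 = 39027 MeV.
(pc)² = E² − (m₀c²)² = (39027)² − (3727)² = 1.509 × 10⁹ MeV², so pc = 3.885 × 10⁴ MeV.
λ = hc/(pc) = 1240 MeV·fm / 3.885 × 10⁴ MeV = 0.0319 fm.

λ = 0.0319 fm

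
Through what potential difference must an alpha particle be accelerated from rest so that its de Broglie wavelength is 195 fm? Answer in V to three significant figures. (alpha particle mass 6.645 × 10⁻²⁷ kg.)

p = h/λ = 6.626 × 10⁻³⁴ / 1.950 × 10⁻¹³ = 3.398 × 10⁻²¹ kg·m/s.
KE = p²/(2m) = 8.688 × 10⁻¹⁶ J.
V = KE/2e = 8.688 × 10⁻¹⁶ / (2 × 1.602 × 10⁻¹⁹) = 2710 V.

V = 2710 V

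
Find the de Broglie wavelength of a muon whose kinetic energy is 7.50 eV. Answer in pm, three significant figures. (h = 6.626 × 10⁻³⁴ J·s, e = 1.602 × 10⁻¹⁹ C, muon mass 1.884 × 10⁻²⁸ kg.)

KE = 7.50 eV = 1.202 × 10⁻¹⁸ J.
p = √(2mKE) = √(2 × 1.884 × 10⁻²⁸ × 1.202 × 10⁻¹⁸) = 2.128 × 10⁻²³ kg·m/s.
λ = h/p = 6.626 × 10⁻³⁴ / 2.128 × 10⁻²³ = 3.11 × 10⁻¹¹ m = 31.1 pm.

λ = 31.1 pm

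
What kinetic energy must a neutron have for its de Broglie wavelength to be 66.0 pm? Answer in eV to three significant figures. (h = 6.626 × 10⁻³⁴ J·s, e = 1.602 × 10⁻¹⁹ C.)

p = h/λ = 6.626 × 10⁻³⁴ / 6.600 × 10⁻¹¹ = 1.004 × 10⁻²³ kg·m/s.
KE = p²/(2m) = (1.004 × 10⁻²³)² / (2 × 1.675 × 10⁻²⁷) = 3.009 × 10⁻²⁰ J = 0.188 eV.

KE = 0.188 eV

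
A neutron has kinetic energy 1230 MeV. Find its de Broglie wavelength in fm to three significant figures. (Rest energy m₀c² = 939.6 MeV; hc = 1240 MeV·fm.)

Total energy E = KE + m₀c² = 1230 + 939.6 = 2169.6 MeV.
(pc)² = E² − (m₀c²)² = (2169.6)² − (939.6)² = 3.824 × 10⁶ MeV², so pc = 1956 MeV.
λ = hc/(pc) = 1240 MeV·fm / 1956 MeV = 0.634 fm.

λ = 0.634 fm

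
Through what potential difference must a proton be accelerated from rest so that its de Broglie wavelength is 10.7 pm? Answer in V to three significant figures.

V = 7.15 V

p = h/λ = 6.626 × 10⁻³⁴ / 1.070 × 10⁻¹¹ = 6.193 × 10⁻²³ kg·m/s.
KE = p²/(2m) = 1.146 × 10⁻¹⁸ J.
V = KE/e = 1.146 × 10⁻¹⁸ / (1.602 × 10⁻¹⁹) = 7.15 V.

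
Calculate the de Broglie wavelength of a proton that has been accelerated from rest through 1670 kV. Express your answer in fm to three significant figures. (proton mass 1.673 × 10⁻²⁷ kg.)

λ = 22.1 fm

KE = eV = 1.602 × 10⁻¹⁹ × 1.670 × 10⁶ = 2.675 × 10⁻¹³ J.
p = √(2mKE) = √(2 × 1.673 × 10⁻²⁷ × 2.675 × 10⁻¹³) = 2.992 × 10⁻²⁰ kg·m/s.
λ = h/p = 6.626 × 10⁻³⁴ / 2.992 × 10⁻²⁰ = 2.21 × 10⁻¹⁴ m = 22.1 fm.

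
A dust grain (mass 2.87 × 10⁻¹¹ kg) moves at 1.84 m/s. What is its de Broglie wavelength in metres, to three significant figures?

p = mv = 2.87 × 10⁻¹¹ × 1.84 = 5.281 × 10⁻¹¹ kg·m/s.
λ = h/p = 6.626 × 10⁻³⁴ / 5.281 × 10⁻¹¹ = 1.25 × 10⁻²³ m.

λ = 1.25 × 10⁻²³ m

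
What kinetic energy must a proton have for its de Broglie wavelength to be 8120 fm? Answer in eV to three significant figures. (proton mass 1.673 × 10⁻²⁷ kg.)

KE = 12.4 eV

p = h/λ = 6.626 × 10⁻³⁴ / 8.120 × 10⁻¹² = 8.160 × 10⁻²³ kg·m/s.
KE = p²/(2m) = (8.160 × 10⁻²³)² / (2 × 1.673 × 10⁻²⁷) = 1.990 × 10⁻¹⁸ J = 12.4 eV.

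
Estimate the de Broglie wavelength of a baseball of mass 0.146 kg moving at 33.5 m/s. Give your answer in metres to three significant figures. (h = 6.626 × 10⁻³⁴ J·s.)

λ = 1.35 × 10⁻³⁴ m

p = mv = 0.146 × 33.5 = 4.891 kg·m/s.
λ = h/p = 6.626 × 10⁻³⁴ / 4.891 = 1.35 × 10⁻³⁴ m.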